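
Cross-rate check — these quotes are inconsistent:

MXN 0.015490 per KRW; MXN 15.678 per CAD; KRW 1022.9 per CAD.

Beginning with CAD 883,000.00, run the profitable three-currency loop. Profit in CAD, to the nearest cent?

Profit: CAD 9,389.89

Profitable loop is CAD → KRW → MXN → CAD:
CAD 883,000.00 × 1022.9 = KRW 903,220,700
KRW 903,220,700 × 0.015490 = MXN 13,990,888.64
MXN 13,990,888.64 ÷ 15.678 = CAD 892,389.89
Profit = CAD 892,389.89 − CAD 883,000.00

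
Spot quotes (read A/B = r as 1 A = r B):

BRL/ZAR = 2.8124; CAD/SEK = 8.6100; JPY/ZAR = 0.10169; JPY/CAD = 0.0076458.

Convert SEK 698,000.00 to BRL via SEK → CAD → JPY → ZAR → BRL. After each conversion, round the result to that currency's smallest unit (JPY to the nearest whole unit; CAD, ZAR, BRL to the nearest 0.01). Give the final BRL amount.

SEK 698,000.00 ÷ 8.6100 = CAD 81,068.52
CAD 81,068.52 ÷ 0.0076458 = JPY 10,603,013
JPY 10,603,013 × 0.10169 = ZAR 1,078,220.39
ZAR 1,078,220.39 ÷ 2.8124 = BRL 383,380.88

BRL 383,380.88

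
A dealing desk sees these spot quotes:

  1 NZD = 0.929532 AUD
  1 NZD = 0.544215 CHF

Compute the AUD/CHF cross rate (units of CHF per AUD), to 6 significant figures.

1 AUD ÷ 0.929532 = 1.07581 NZD
1.07581 NZD × 0.544215 = 0.585472 CHF

AUD/CHF = 0.585472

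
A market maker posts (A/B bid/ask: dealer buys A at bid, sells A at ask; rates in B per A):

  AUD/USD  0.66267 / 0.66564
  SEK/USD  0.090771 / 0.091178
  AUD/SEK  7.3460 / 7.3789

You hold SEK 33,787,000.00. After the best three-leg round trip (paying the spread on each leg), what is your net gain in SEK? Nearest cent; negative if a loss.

Best loop SEK → USD → AUD → SEK:
SEK 33,787,000.00 × 0.090771 (sell SEK at bid) = USD 3,066,879.78
USD 3,066,879.78 ÷ 0.66564 (buy AUD at ask) = AUD 4,607,415.08
AUD 4,607,415.08 × 7.3460 (sell AUD at bid) = SEK 33,846,071.21

Net profit: SEK 59,071.21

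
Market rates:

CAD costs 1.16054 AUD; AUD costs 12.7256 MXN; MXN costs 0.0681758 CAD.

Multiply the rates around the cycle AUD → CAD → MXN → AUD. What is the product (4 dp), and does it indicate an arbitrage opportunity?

0.9932 (arbitrage exists)

Around AUD → CAD → MXN → AUD: 1 ÷ 1.16054 ÷ 0.0681758 ÷ 12.7256 = 0.993188
Product < 1; profitable direction is AUD → MXN → CAD → AUD.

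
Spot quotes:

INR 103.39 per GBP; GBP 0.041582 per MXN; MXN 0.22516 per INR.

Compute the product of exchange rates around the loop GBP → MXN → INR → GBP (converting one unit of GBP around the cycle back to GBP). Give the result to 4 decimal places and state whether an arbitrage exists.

Around GBP → MXN → INR → GBP: 1 ÷ 0.041582 ÷ 0.22516 ÷ 103.39 = 1.033058
Product > 1; profitable direction is GBP → MXN → INR → GBP.

1.0331 (arbitrage exists)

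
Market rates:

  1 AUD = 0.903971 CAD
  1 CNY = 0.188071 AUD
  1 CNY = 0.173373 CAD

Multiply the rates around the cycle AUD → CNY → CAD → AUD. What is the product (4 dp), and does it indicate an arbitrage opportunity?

1.0198 (arbitrage exists)

Around AUD → CNY → CAD → AUD: 1 ÷ 0.188071 × 0.173373 ÷ 0.903971 = 1.019777
Product > 1; profitable direction is AUD → CNY → CAD → AUD.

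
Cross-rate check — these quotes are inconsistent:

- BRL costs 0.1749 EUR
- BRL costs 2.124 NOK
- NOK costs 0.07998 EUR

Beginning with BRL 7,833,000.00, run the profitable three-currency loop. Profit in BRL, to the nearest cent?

Profit: BRL 231,585.00

Profitable loop is BRL → EUR → NOK → BRL:
BRL 7,833,000.00 × 0.1749 = EUR 1,369,991.70
EUR 1,369,991.70 ÷ 0.07998 = NOK 17,129,178.54
NOK 17,129,178.54 ÷ 2.124 = BRL 8,064,585.00
Profit = BRL 8,064,585.00 − BRL 7,833,000.00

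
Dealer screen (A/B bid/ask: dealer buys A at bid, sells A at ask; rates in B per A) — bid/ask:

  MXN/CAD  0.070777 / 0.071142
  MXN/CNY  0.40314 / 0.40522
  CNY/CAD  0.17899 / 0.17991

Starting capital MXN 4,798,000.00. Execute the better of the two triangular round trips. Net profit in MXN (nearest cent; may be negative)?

Net profit: MXN 68,523.59

Best loop MXN → CNY → CAD → MXN:
MXN 4,798,000.00 × 0.40314 (sell MXN at bid) = CNY 1,934,265.72
CNY 1,934,265.72 × 0.17899 (sell CNY at bid) = CAD 346,214.22
CAD 346,214.22 ÷ 0.071142 (buy MXN at ask) = MXN 4,866,523.59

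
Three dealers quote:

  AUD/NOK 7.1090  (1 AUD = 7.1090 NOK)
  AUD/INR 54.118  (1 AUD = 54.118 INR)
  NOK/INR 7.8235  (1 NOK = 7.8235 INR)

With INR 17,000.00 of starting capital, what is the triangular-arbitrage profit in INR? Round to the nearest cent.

Profitable loop is INR → AUD → NOK → INR:
INR 17,000.00 ÷ 54.118 = AUD 314.13
AUD 314.13 × 7.1090 = NOK 2,233.14
NOK 2,233.14 × 7.8235 = INR 17,470.96
Profit = INR 17,470.96 − INR 17,000.00

Profit: INR 470.96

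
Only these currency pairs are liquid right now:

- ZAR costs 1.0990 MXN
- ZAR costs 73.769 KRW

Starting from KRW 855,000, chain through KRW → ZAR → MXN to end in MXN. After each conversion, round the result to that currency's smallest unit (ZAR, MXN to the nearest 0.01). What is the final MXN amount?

MXN 12,737.66

KRW 855,000 ÷ 73.769 = ZAR 11,590.23
ZAR 11,590.23 × 1.0990 = MXN 12,737.66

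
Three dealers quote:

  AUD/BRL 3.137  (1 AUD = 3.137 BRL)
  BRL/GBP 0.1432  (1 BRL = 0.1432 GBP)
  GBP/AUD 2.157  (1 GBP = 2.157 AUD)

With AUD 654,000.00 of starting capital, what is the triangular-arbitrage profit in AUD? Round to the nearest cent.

Profitable loop is AUD → GBP → BRL → AUD:
AUD 654,000.00 ÷ 2.157 = GBP 303,198.89
GBP 303,198.89 ÷ 0.1432 = BRL 2,117,310.67
BRL 2,117,310.67 ÷ 3.137 = AUD 674,947.61
Profit = AUD 674,947.61 − AUD 654,000.00

Profit: AUD 20,947.61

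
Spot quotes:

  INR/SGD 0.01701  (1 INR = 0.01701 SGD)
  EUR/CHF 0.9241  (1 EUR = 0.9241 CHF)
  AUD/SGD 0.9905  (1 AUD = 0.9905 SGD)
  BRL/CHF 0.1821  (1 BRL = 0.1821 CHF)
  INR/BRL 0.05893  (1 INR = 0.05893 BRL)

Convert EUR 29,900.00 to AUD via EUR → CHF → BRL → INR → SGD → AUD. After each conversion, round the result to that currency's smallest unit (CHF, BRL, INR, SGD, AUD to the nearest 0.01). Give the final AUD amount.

AUD 44,217.45

EUR 29,900.00 × 0.9241 = CHF 27,630.59
CHF 27,630.59 ÷ 0.1821 = BRL 151,733.06
BRL 151,733.06 ÷ 0.05893 = INR 2,574,801.63
INR 2,574,801.63 × 0.01701 = SGD 43,797.38
SGD 43,797.38 ÷ 0.9905 = AUD 44,217.45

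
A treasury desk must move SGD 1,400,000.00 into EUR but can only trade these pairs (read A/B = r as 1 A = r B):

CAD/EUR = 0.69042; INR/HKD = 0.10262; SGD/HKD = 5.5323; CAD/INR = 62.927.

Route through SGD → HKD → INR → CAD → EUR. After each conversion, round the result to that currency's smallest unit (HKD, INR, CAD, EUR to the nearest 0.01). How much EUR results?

SGD 1,400,000.00 × 5.5323 = HKD 7,745,220.00
HKD 7,745,220.00 ÷ 0.10262 = INR 75,474,761.26
INR 75,474,761.26 ÷ 62.927 = CAD 1,199,401.87
CAD 1,199,401.87 × 0.69042 = EUR 828,091.04

EUR 828,091.04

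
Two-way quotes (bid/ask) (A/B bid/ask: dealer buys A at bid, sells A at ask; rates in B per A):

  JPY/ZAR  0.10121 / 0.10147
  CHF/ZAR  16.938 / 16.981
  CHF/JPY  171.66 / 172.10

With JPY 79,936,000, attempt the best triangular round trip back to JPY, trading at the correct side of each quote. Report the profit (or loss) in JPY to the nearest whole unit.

Best loop JPY → ZAR → CHF → JPY:
JPY 79,936,000 × 0.10121 (sell JPY at bid) = ZAR 8,090,322.56
ZAR 8,090,322.56 ÷ 16.981 (buy CHF at ask) = CHF 476,433.81
CHF 476,433.81 × 171.66 (sell CHF at bid) = JPY 81,784,628

Net profit: JPY 1,848,628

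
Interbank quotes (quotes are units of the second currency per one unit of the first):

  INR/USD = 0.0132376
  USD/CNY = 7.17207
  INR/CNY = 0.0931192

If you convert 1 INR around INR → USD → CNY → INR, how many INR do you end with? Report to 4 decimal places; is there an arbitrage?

1.0196 (arbitrage exists)

Around INR → USD → CNY → INR: 1 × 0.0132376 × 7.17207 ÷ 0.0931192 = 1.019564
Product > 1; profitable direction is INR → USD → CNY → INR.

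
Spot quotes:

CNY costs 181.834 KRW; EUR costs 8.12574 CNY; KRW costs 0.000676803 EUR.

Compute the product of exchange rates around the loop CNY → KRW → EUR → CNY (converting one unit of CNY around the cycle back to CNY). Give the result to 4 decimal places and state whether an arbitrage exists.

Around CNY → KRW → EUR → CNY: 1 × 181.834 × 0.000676803 × 8.12574 = 1.000001
Product ≈ 1 (deviation 0.000%, within rounding noise).

1.0000 (no arbitrage)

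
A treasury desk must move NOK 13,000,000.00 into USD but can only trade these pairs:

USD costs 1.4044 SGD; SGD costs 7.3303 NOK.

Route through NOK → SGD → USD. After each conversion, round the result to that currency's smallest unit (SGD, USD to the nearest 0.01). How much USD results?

USD 1,262,788.98

NOK 13,000,000.00 ÷ 7.3303 = SGD 1,773,460.84
SGD 1,773,460.84 ÷ 1.4044 = USD 1,262,788.98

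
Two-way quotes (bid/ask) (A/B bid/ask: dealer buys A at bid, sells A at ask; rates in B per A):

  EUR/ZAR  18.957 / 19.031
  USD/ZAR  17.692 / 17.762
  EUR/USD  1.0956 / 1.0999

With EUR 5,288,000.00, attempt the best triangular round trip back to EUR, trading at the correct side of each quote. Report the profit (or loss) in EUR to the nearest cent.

Net profit: EUR 97,906.27

Best loop EUR → USD → ZAR → EUR:
EUR 5,288,000.00 × 1.0956 (sell EUR at bid) = USD 5,793,532.80
USD 5,793,532.80 × 17.692 (sell USD at bid) = ZAR 102,499,182.30
ZAR 102,499,182.30 ÷ 19.031 (buy EUR at ask) = EUR 5,385,906.27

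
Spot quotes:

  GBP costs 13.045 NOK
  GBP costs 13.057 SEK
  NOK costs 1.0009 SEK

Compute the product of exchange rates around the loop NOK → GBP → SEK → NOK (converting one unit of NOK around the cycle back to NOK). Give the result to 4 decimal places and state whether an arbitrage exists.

1.0000 (no arbitrage)

Around NOK → GBP → SEK → NOK: 1 ÷ 13.045 × 13.057 ÷ 1.0009 = 1.000020
Product ≈ 1 (deviation 0.002%, within rounding noise).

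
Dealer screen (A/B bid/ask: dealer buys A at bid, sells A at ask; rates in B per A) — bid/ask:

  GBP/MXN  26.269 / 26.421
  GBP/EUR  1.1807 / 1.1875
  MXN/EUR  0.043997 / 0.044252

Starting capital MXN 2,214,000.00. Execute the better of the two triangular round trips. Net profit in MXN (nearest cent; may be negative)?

Best loop MXN → GBP → EUR → MXN:
MXN 2,214,000.00 ÷ 26.421 (buy GBP at ask) = GBP 83,796.98
GBP 83,796.98 × 1.1807 (sell GBP at bid) = EUR 98,939.09
EUR 98,939.09 ÷ 0.044252 (buy MXN at ask) = MXN 2,235,810.67

Net profit: MXN 21,810.67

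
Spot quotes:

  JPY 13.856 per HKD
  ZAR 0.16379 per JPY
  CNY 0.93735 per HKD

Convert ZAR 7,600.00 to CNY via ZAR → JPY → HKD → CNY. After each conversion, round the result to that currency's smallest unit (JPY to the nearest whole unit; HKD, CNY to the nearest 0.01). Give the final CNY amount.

ZAR 7,600.00 ÷ 0.16379 = JPY 46,401
JPY 46,401 ÷ 13.856 = HKD 3,348.80
HKD 3,348.80 × 0.93735 = CNY 3,139.00

CNY 3,139.00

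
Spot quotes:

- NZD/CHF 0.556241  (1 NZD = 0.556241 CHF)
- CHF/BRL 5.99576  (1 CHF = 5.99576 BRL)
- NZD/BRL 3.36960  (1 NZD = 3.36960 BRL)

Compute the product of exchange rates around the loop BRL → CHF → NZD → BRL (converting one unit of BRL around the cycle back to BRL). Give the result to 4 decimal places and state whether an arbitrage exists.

Around BRL → CHF → NZD → BRL: 1 ÷ 5.99576 ÷ 0.556241 × 3.36960 = 1.010348
Product > 1; profitable direction is BRL → CHF → NZD → BRL.

1.0103 (arbitrage exists)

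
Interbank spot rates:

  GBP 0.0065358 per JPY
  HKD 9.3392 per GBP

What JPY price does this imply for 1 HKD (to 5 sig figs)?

1 HKD ÷ 9.3392 = 0.107076 GBP
0.107076 GBP ÷ 0.0065358 = 16.3829 JPY

HKD/JPY = 16.383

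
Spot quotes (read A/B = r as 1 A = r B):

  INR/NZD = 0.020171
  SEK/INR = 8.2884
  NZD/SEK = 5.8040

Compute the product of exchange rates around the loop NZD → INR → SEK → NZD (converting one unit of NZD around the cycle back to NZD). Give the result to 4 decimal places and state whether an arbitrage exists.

1.0306 (arbitrage exists)

Around NZD → INR → SEK → NZD: 1 ÷ 0.020171 ÷ 8.2884 ÷ 5.8040 = 1.030563
Product > 1; profitable direction is NZD → INR → SEK → NZD.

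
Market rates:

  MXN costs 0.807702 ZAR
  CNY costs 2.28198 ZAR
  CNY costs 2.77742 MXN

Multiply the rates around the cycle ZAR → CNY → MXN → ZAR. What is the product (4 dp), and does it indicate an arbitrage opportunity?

Around ZAR → CNY → MXN → ZAR: 1 ÷ 2.28198 × 2.77742 × 0.807702 = 0.983062
Product < 1; profitable direction is ZAR → MXN → CNY → ZAR.

0.9831 (arbitrage exists)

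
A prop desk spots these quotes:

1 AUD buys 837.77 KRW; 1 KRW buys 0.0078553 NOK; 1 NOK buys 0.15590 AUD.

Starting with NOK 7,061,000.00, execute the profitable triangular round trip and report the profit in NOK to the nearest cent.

Profit: NOK 183,358.05

Profitable loop is NOK → AUD → KRW → NOK:
NOK 7,061,000.00 × 0.15590 = AUD 1,100,809.90
AUD 1,100,809.90 × 837.77 = KRW 922,225,510
KRW 922,225,510 × 0.0078553 = NOK 7,244,358.05
Profit = NOK 7,244,358.05 − NOK 7,061,000.00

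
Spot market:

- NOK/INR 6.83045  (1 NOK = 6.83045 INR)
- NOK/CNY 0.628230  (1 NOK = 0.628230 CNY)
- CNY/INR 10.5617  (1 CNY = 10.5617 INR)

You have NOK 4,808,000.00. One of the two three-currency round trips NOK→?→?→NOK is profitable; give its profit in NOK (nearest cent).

Profitable loop is NOK → INR → CNY → NOK:
NOK 4,808,000.00 × 6.83045 = INR 32,840,803.60
INR 32,840,803.60 ÷ 10.5617 = CNY 3,109,424.01
CNY 3,109,424.01 ÷ 0.628230 = NOK 4,949,499.41
Profit = NOK 4,949,499.41 − NOK 4,808,000.00

Profit: NOK 141,499.41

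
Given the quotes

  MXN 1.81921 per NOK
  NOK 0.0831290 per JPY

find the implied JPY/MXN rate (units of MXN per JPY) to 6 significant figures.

1 JPY × 0.0831290 = 0.083129 NOK
0.083129 NOK × 1.81921 = 0.151229 MXN

JPY/MXN = 0.151229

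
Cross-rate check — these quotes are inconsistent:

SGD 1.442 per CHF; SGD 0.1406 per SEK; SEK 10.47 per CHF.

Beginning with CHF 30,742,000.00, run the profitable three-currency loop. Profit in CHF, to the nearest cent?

Profit: CHF 641,318.20

Profitable loop is CHF → SEK → SGD → CHF:
CHF 30,742,000.00 × 10.47 = SEK 321,868,740.00
SEK 321,868,740.00 × 0.1406 = SGD 45,254,744.84
SGD 45,254,744.84 ÷ 1.442 = CHF 31,383,318.20
Profit = CHF 31,383,318.20 − CHF 30,742,000.00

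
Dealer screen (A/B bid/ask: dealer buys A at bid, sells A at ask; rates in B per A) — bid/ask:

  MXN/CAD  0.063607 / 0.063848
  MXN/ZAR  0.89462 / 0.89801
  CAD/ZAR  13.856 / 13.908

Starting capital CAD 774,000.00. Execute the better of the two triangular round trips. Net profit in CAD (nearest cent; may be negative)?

Net profit: CAD 5,771.91

Best loop CAD → MXN → ZAR → CAD:
CAD 774,000.00 ÷ 0.063848 (buy MXN at ask) = MXN 12,122,541.03
MXN 12,122,541.03 × 0.89462 (sell MXN at bid) = ZAR 10,845,067.66
ZAR 10,845,067.66 ÷ 13.908 (buy CAD at ask) = CAD 779,771.91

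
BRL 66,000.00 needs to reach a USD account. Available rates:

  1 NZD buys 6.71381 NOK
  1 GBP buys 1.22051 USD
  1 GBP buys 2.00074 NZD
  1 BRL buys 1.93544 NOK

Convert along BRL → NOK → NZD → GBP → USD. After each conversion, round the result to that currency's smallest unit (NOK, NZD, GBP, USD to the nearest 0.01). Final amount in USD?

BRL 66,000.00 × 1.93544 = NOK 127,739.04
NOK 127,739.04 ÷ 6.71381 = NZD 19,026.31
NZD 19,026.31 ÷ 2.00074 = GBP 9,509.64
GBP 9,509.64 × 1.22051 = USD 11,606.61

USD 11,606.61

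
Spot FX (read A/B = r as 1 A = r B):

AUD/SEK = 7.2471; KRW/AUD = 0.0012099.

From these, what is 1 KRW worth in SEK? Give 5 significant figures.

1 KRW × 0.0012099 = 0.0012099 AUD
0.0012099 AUD × 7.2471 = 0.00876827 SEK

KRW/SEK = 0.0087683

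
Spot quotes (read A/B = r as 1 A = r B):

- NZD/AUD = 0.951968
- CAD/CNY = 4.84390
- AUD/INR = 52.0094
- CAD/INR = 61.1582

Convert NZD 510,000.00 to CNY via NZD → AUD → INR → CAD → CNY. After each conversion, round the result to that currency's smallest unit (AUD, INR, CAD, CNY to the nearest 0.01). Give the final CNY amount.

NZD 510,000.00 × 0.951968 = AUD 485,503.68
AUD 485,503.68 × 52.0094 = INR 25,250,755.09
INR 25,250,755.09 ÷ 61.1582 = CAD 412,876.03
CAD 412,876.03 × 4.84390 = CNY 1,999,930.20

CNY 1,999,930.20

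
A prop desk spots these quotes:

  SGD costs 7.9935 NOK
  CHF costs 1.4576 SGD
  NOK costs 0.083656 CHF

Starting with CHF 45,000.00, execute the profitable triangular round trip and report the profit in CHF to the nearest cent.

Profitable loop is CHF → NOK → SGD → CHF:
CHF 45,000.00 ÷ 0.083656 = NOK 537,917.18
NOK 537,917.18 ÷ 7.9935 = SGD 67,294.32
SGD 67,294.32 ÷ 1.4576 = CHF 46,167.90
Profit = CHF 46,167.90 − CHF 45,000.00

Profit: CHF 1,167.90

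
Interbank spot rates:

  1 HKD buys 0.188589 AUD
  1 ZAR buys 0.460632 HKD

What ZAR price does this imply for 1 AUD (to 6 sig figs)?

1 AUD ÷ 0.188589 = 5.30254 HKD
5.30254 HKD ÷ 0.460632 = 11.5114 ZAR

AUD/ZAR = 11.5114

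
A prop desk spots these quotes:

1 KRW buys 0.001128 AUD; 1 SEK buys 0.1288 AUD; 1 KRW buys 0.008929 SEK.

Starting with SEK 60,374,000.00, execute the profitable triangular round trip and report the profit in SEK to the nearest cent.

Profit: SEK 1,180,461.56

Profitable loop is SEK → AUD → KRW → SEK:
SEK 60,374,000.00 × 0.1288 = AUD 7,776,171.20
AUD 7,776,171.20 ÷ 0.001128 = KRW 6,893,768,794
KRW 6,893,768,794 × 0.008929 = SEK 61,554,461.56
Profit = SEK 61,554,461.56 − SEK 60,374,000.00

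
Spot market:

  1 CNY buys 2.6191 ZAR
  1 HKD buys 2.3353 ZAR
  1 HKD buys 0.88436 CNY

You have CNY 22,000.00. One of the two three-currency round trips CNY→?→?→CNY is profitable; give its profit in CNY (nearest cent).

Profit: CNY 181.16

Profitable loop is CNY → HKD → ZAR → CNY:
CNY 22,000.00 ÷ 0.88436 = HKD 24,876.75
HKD 24,876.75 × 2.3353 = ZAR 58,094.67
ZAR 58,094.67 ÷ 2.6191 = CNY 22,181.16
Profit = CNY 22,181.16 − CNY 22,000.00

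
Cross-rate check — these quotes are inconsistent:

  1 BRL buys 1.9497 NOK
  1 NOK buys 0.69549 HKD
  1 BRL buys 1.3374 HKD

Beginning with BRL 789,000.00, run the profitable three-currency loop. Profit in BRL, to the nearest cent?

Profitable loop is BRL → NOK → HKD → BRL:
BRL 789,000.00 × 1.9497 = NOK 1,538,313.30
NOK 1,538,313.30 × 0.69549 = HKD 1,069,881.52
HKD 1,069,881.52 ÷ 1.3374 = BRL 799,971.23
Profit = BRL 799,971.23 − BRL 789,000.00

Profit: BRL 10,971.23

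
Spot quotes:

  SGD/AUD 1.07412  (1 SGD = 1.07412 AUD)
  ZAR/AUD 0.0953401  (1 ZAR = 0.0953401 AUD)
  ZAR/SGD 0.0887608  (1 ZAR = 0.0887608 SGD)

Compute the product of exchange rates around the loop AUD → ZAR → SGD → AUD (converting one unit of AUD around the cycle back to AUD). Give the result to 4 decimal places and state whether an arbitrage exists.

Around AUD → ZAR → SGD → AUD: 1 ÷ 0.0953401 × 0.0887608 × 1.07412 = 0.999996
Product ≈ 1 (deviation 0.000%, within rounding noise).

1.0000 (no arbitrage)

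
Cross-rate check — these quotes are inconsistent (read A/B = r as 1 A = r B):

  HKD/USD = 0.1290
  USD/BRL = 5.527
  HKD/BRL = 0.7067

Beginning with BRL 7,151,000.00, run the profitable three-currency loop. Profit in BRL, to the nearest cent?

Profit: BRL 63,576.81

Profitable loop is BRL → HKD → USD → BRL:
BRL 7,151,000.00 ÷ 0.7067 = HKD 10,118,862.32
HKD 10,118,862.32 × 0.1290 = USD 1,305,333.24
USD 1,305,333.24 × 5.527 = BRL 7,214,576.81
Profit = BRL 7,214,576.81 − BRL 7,151,000.00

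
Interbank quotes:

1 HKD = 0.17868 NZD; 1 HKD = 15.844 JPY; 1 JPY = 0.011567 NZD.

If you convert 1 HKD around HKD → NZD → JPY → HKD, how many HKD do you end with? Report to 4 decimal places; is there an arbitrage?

0.9750 (arbitrage exists)

Around HKD → NZD → JPY → HKD: 1 × 0.17868 ÷ 0.011567 ÷ 15.844 = 0.974968
Product < 1; profitable direction is HKD → JPY → NZD → HKD.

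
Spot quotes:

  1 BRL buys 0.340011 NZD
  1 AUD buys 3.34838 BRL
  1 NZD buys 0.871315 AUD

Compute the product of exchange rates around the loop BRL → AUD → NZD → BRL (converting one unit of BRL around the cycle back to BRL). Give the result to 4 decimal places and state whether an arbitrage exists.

Around BRL → AUD → NZD → BRL: 1 ÷ 3.34838 ÷ 0.871315 ÷ 0.340011 = 1.008085
Product > 1; profitable direction is BRL → AUD → NZD → BRL.

1.0081 (arbitrage exists)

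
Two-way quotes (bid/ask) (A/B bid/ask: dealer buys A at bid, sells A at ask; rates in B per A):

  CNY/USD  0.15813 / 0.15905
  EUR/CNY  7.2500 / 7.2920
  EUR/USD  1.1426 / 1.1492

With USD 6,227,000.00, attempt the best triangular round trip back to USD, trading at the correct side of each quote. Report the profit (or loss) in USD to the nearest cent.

Best loop USD → EUR → CNY → USD:
USD 6,227,000.00 ÷ 1.1492 (buy EUR at ask) = EUR 5,418,552.04
EUR 5,418,552.04 × 7.2500 (sell EUR at bid) = CNY 39,284,502.26
CNY 39,284,502.26 × 0.15813 (sell CNY at bid) = USD 6,212,058.34

Net result: USD -14,941.66 (no profitable arbitrage after spreads)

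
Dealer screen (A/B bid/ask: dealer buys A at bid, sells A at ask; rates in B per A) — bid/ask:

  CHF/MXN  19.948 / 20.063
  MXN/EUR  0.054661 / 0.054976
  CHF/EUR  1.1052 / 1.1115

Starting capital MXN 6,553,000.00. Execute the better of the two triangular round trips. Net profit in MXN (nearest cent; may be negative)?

Net profit: MXN 13,168.65

Best loop MXN → CHF → EUR → MXN:
MXN 6,553,000.00 ÷ 20.063 (buy CHF at ask) = CHF 326,621.14
CHF 326,621.14 × 1.1052 (sell CHF at bid) = EUR 360,981.69
EUR 360,981.69 ÷ 0.054976 (buy MXN at ask) = MXN 6,566,168.65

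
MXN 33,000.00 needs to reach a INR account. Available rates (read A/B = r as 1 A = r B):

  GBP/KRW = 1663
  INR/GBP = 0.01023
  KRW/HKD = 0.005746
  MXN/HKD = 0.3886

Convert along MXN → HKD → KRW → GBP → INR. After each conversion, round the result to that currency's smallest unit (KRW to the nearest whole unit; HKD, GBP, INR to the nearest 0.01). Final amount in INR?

MXN 33,000.00 × 0.3886 = HKD 12,823.80
HKD 12,823.80 ÷ 0.005746 = KRW 2,231,779
KRW 2,231,779 ÷ 1663 = GBP 1,342.02
GBP 1,342.02 ÷ 0.01023 = INR 131,184.75

INR 131,184.75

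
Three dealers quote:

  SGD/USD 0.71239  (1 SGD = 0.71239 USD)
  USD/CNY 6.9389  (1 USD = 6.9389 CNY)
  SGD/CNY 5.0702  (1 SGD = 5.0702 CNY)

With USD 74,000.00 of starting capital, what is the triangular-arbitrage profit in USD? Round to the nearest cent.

Profitable loop is USD → SGD → CNY → USD:
USD 74,000.00 ÷ 0.71239 = SGD 103,875.69
SGD 103,875.69 × 5.0702 = CNY 526,670.50
CNY 526,670.50 ÷ 6.9389 = USD 75,901.15
Profit = USD 75,901.15 − USD 74,000.00

Profit: USD 1,901.15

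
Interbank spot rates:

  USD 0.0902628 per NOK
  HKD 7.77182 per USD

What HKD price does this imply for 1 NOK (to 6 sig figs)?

NOK/HKD = 0.701506

1 NOK × 0.0902628 = 0.0902628 USD
0.0902628 USD × 7.77182 = 0.701506 HKD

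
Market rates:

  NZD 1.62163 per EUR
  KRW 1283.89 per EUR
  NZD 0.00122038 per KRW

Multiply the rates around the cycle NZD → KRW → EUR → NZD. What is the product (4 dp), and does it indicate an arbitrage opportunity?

1.0350 (arbitrage exists)

Around NZD → KRW → EUR → NZD: 1 ÷ 0.00122038 ÷ 1283.89 × 1.62163 = 1.034973
Product > 1; profitable direction is NZD → KRW → EUR → NZD.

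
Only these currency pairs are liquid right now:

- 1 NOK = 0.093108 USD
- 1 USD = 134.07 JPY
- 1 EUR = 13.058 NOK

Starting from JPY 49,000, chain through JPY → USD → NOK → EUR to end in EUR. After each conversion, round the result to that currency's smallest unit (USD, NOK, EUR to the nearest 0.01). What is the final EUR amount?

EUR 300.61

JPY 49,000 ÷ 134.07 = USD 365.48
USD 365.48 ÷ 0.093108 = NOK 3,925.33
NOK 3,925.33 ÷ 13.058 = EUR 300.61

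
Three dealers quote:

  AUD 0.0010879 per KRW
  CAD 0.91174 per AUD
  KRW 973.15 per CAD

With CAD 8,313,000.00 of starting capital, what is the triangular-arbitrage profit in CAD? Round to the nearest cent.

Profitable loop is CAD → AUD → KRW → CAD:
CAD 8,313,000.00 ÷ 0.91174 = AUD 9,117,730.93
AUD 9,117,730.93 ÷ 0.0010879 = KRW 8,381,037,717
KRW 8,381,037,717 ÷ 973.15 = CAD 8,612,277.36
Profit = CAD 8,612,277.36 − CAD 8,313,000.00

Profit: CAD 299,277.36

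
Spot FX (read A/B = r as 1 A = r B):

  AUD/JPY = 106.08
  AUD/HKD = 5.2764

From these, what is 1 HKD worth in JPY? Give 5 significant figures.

1 HKD ÷ 5.2764 = 0.189523 AUD
0.189523 AUD × 106.08 = 20.1046 JPY

HKD/JPY = 20.105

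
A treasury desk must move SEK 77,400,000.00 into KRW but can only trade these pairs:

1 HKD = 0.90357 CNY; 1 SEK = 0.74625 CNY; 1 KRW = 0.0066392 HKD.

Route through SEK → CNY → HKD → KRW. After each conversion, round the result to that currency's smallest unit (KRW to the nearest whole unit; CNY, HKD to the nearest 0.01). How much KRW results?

SEK 77,400,000.00 × 0.74625 = CNY 57,759,750.00
CNY 57,759,750.00 ÷ 0.90357 = HKD 63,923,935.06
HKD 63,923,935.06 ÷ 0.0066392 = KRW 9,628,258,685

KRW 9,628,258,685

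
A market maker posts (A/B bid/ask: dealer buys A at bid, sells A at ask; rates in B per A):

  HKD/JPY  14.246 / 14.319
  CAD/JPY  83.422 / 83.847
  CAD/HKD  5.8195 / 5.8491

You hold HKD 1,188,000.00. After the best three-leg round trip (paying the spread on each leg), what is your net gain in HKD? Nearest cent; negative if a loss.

Net result: HKD -4,698.81 (no profitable arbitrage after spreads)

Best loop HKD → CAD → JPY → HKD:
HKD 1,188,000.00 ÷ 5.8491 (buy CAD at ask) = CAD 203,108.17
CAD 203,108.17 × 83.422 (sell CAD at bid) = JPY 16,943,690
JPY 16,943,690 ÷ 14.319 (buy HKD at ask) = HKD 1,183,301.19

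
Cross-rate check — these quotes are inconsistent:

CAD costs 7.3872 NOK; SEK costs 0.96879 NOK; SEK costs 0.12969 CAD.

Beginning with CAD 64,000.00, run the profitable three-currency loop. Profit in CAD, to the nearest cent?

Profitable loop is CAD → SEK → NOK → CAD:
CAD 64,000.00 ÷ 0.12969 = SEK 493,484.46
SEK 493,484.46 × 0.96879 = NOK 478,082.81
NOK 478,082.81 ÷ 7.3872 = CAD 64,717.73
Profit = CAD 64,717.73 − CAD 64,000.00

Profit: CAD 717.73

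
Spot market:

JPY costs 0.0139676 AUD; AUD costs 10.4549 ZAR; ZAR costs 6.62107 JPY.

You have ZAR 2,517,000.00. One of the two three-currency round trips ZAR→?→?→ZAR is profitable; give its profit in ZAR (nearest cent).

Profit: ZAR 86,234.93

Profitable loop is ZAR → AUD → JPY → ZAR:
ZAR 2,517,000.00 ÷ 10.4549 = AUD 240,748.36
AUD 240,748.36 ÷ 0.0139676 = JPY 17,236,201
JPY 17,236,201 ÷ 6.62107 = ZAR 2,603,234.93
Profit = ZAR 2,603,234.93 − ZAR 2,517,000.00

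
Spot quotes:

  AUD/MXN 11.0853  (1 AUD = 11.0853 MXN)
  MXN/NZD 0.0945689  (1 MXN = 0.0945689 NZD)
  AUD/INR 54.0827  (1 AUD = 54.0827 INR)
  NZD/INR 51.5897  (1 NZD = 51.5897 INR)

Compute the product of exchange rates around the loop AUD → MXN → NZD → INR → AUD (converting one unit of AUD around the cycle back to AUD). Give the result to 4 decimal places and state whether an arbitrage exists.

Around AUD → MXN → NZD → INR → AUD: 1 × 11.0853 × 0.0945689 × 51.5897 ÷ 54.0827 = 1.000001
Product ≈ 1 (deviation 0.000%, within rounding noise).

1.0000 (no arbitrage)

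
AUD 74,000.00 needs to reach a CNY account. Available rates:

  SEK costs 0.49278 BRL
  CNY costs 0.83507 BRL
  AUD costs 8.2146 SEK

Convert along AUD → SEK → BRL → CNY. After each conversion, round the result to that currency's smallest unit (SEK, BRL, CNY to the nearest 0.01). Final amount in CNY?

CNY 358,714.00

AUD 74,000.00 × 8.2146 = SEK 607,880.40
SEK 607,880.40 × 0.49278 = BRL 299,551.30
BRL 299,551.30 ÷ 0.83507 = CNY 358,714.00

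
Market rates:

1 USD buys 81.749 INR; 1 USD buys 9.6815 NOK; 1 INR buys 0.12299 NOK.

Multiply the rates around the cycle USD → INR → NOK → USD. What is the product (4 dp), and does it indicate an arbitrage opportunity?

1.0385 (arbitrage exists)

Around USD → INR → NOK → USD: 1 × 81.749 × 0.12299 ÷ 9.6815 = 1.038507
Product > 1; profitable direction is USD → INR → NOK → USD.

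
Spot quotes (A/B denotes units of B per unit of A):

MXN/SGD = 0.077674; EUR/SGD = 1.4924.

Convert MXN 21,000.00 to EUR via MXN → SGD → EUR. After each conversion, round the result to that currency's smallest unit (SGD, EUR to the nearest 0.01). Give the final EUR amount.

EUR 1,092.97

MXN 21,000.00 × 0.077674 = SGD 1,631.15
SGD 1,631.15 ÷ 1.4924 = EUR 1,092.97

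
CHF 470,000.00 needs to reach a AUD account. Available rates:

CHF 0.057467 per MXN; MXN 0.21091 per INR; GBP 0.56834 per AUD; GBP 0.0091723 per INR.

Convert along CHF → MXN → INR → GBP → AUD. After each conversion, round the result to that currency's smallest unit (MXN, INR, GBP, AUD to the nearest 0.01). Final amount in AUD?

CHF 470,000.00 ÷ 0.057467 = MXN 8,178,606.85
MXN 8,178,606.85 ÷ 0.21091 = INR 38,777,710.16
INR 38,777,710.16 × 0.0091723 = GBP 355,680.79
GBP 355,680.79 ÷ 0.56834 = AUD 625,823.96

AUD 625,823.96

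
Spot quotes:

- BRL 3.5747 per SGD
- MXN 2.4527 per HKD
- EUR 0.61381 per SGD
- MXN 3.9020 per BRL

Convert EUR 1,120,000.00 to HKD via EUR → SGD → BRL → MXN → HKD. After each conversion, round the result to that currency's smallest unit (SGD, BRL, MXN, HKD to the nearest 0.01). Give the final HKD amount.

EUR 1,120,000.00 ÷ 0.61381 = SGD 1,824,668.87
SGD 1,824,668.87 × 3.5747 = BRL 6,522,643.81
BRL 6,522,643.81 × 3.9020 = MXN 25,451,356.15
MXN 25,451,356.15 ÷ 2.4527 = HKD 10,376,872.90

HKD 10,376,872.90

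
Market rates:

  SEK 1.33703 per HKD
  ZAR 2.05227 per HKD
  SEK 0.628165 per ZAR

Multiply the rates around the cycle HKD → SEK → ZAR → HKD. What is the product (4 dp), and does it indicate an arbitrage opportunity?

Around HKD → SEK → ZAR → HKD: 1 × 1.33703 ÷ 0.628165 ÷ 2.05227 = 1.037129
Product > 1; profitable direction is HKD → SEK → ZAR → HKD.

1.0371 (arbitrage exists)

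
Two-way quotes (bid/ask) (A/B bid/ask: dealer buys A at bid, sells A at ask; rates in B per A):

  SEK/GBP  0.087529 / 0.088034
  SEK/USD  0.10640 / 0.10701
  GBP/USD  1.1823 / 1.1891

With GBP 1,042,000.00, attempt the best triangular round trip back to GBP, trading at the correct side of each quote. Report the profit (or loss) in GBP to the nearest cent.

Best loop GBP → SEK → USD → GBP:
GBP 1,042,000.00 ÷ 0.088034 (buy SEK at ask) = SEK 11,836,335.96
SEK 11,836,335.96 × 0.10640 (sell SEK at bid) = USD 1,259,386.15
USD 1,259,386.15 ÷ 1.1891 (buy GBP at ask) = GBP 1,059,108.69

Net profit: GBP 17,108.69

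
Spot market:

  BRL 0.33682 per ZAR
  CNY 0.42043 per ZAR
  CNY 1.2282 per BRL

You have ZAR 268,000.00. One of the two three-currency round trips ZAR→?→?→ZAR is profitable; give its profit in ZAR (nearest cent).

Profitable loop is ZAR → CNY → BRL → ZAR:
ZAR 268,000.00 × 0.42043 = CNY 112,675.24
CNY 112,675.24 ÷ 1.2282 = BRL 91,740.14
BRL 91,740.14 ÷ 0.33682 = ZAR 272,371.42
Profit = ZAR 272,371.42 − ZAR 268,000.00

Profit: ZAR 4,371.42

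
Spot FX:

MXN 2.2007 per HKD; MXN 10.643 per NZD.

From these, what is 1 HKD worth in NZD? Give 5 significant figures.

1 HKD × 2.2007 = 2.2007 MXN
2.2007 MXN ÷ 10.643 = 0.206774 NZD

HKD/NZD = 0.20677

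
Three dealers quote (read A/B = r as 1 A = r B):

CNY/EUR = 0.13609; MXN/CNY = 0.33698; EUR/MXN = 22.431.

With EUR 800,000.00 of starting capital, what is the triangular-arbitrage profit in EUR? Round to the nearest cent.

Profit: EUR 22,941.50

Profitable loop is EUR → MXN → CNY → EUR:
EUR 800,000.00 × 22.431 = MXN 17,944,800.00
MXN 17,944,800.00 × 0.33698 = CNY 6,047,038.70
CNY 6,047,038.70 × 0.13609 = EUR 822,941.50
Profit = EUR 822,941.50 − EUR 800,000.00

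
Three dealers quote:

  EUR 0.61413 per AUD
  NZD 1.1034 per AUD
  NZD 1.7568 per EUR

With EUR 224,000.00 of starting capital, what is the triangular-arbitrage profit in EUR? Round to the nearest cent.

Profit: EUR 5,085.90

Profitable loop is EUR → AUD → NZD → EUR:
EUR 224,000.00 ÷ 0.61413 = AUD 364,743.62
AUD 364,743.62 × 1.1034 = NZD 402,458.11
NZD 402,458.11 ÷ 1.7568 = EUR 229,085.90
Profit = EUR 229,085.90 − EUR 224,000.00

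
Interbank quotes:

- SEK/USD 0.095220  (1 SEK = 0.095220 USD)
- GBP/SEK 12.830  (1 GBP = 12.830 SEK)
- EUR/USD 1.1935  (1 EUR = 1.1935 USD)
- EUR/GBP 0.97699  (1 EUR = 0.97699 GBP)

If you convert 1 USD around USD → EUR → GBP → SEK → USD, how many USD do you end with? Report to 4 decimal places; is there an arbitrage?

1.0001 (no arbitrage)

Around USD → EUR → GBP → SEK → USD: 1 ÷ 1.1935 × 0.97699 × 12.830 × 0.095220 = 1.000052
Product ≈ 1 (deviation 0.005%, within rounding noise).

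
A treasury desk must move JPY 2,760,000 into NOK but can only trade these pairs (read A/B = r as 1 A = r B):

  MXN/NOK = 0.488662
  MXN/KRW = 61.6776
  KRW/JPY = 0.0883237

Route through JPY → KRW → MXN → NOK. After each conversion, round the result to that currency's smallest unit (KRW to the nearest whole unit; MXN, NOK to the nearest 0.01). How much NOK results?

JPY 2,760,000 ÷ 0.0883237 = KRW 31,248,691
KRW 31,248,691 ÷ 61.6776 = MXN 506,645.70
MXN 506,645.70 × 0.488662 = NOK 247,578.50

NOK 247,578.50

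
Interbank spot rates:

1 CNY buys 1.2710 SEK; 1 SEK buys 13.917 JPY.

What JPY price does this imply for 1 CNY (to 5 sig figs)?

1 CNY × 1.2710 = 1.271 SEK
1.271 SEK × 13.917 = 17.6885 JPY

CNY/JPY = 17.689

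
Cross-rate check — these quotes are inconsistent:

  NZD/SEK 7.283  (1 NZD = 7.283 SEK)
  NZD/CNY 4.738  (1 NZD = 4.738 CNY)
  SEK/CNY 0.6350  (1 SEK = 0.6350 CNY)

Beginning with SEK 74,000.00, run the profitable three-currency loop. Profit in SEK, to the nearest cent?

Profitable loop is SEK → NZD → CNY → SEK:
SEK 74,000.00 ÷ 7.283 = NZD 10,160.65
NZD 10,160.65 × 4.738 = CNY 48,141.15
CNY 48,141.15 ÷ 0.6350 = SEK 75,812.84
Profit = SEK 75,812.84 − SEK 74,000.00

Profit: SEK 1,812.84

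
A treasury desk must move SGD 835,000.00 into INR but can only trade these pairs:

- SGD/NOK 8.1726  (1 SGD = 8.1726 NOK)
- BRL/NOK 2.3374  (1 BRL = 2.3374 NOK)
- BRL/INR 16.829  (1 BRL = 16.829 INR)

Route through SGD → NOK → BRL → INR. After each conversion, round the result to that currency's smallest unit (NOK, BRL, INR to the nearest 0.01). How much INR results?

INR 49,132,853.67

SGD 835,000.00 × 8.1726 = NOK 6,824,121.00
NOK 6,824,121.00 ÷ 2.3374 = BRL 2,919,534.95
BRL 2,919,534.95 × 16.829 = INR 49,132,853.67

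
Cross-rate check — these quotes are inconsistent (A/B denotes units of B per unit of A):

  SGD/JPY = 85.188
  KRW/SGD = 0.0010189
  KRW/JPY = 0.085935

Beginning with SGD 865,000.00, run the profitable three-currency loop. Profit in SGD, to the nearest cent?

Profitable loop is SGD → JPY → KRW → SGD:
SGD 865,000.00 × 85.188 = JPY 73,687,620
JPY 73,687,620 ÷ 0.085935 = KRW 857,480,887
KRW 857,480,887 × 0.0010189 = SGD 873,687.28
Profit = SGD 873,687.28 − SGD 865,000.00

Profit: SGD 8,687.28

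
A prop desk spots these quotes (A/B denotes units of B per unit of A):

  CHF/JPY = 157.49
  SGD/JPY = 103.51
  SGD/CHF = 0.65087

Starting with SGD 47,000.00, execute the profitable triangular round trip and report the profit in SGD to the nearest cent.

Profitable loop is SGD → JPY → CHF → SGD:
SGD 47,000.00 × 103.51 = JPY 4,864,970
JPY 4,864,970 ÷ 157.49 = CHF 30,890.66
CHF 30,890.66 ÷ 0.65087 = SGD 47,460.57
Profit = SGD 47,460.57 − SGD 47,000.00

Profit: SGD 460.57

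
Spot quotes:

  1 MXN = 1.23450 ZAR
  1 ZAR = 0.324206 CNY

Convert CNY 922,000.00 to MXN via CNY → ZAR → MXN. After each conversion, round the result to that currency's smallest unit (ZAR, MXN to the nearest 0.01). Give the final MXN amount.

CNY 922,000.00 ÷ 0.324206 = ZAR 2,843,870.87
ZAR 2,843,870.87 ÷ 1.23450 = MXN 2,303,662.11

MXN 2,303,662.11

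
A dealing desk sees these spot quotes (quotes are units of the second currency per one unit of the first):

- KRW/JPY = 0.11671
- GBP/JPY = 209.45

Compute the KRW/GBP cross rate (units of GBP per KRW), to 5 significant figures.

1 KRW × 0.11671 = 0.11671 JPY
0.11671 JPY ÷ 209.45 = 0.000557221 GBP

KRW/GBP = 0.00055722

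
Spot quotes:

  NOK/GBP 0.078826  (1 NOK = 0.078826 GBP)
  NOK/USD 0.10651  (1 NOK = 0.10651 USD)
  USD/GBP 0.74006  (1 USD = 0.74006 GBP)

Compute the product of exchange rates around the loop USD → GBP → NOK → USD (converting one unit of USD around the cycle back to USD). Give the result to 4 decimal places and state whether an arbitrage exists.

Around USD → GBP → NOK → USD: 1 × 0.74006 ÷ 0.078826 × 0.10651 = 0.999972
Product ≈ 1 (deviation 0.003%, within rounding noise).

1.0000 (no arbitrage)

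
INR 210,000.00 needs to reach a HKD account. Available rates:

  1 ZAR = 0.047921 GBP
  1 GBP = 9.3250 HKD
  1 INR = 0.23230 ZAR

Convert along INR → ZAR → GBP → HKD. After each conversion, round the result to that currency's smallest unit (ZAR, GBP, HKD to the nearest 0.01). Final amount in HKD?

INR 210,000.00 × 0.23230 = ZAR 48,783.00
ZAR 48,783.00 × 0.047921 = GBP 2,337.73
GBP 2,337.73 × 9.3250 = HKD 21,799.33

HKD 21,799.33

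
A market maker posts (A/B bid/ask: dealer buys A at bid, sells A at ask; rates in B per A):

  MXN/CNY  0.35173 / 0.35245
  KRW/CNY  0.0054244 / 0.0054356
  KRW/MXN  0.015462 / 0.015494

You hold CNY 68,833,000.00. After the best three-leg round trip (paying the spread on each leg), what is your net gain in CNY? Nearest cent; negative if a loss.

Best loop CNY → KRW → MXN → CNY:
CNY 68,833,000.00 ÷ 0.0054356 (buy KRW at ask) = KRW 12,663,367,430
KRW 12,663,367,430 × 0.015462 (sell KRW at bid) = MXN 195,800,987.20
MXN 195,800,987.20 × 0.35173 (sell MXN at bid) = CNY 68,869,081.23

Net profit: CNY 36,081.23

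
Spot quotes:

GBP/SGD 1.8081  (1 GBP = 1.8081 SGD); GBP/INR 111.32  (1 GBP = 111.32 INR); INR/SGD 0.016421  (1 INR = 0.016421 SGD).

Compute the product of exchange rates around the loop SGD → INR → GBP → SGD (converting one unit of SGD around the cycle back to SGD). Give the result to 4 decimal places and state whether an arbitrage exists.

0.9891 (arbitrage exists)

Around SGD → INR → GBP → SGD: 1 ÷ 0.016421 ÷ 111.32 × 1.8081 = 0.989122
Product < 1; profitable direction is SGD → GBP → INR → SGD.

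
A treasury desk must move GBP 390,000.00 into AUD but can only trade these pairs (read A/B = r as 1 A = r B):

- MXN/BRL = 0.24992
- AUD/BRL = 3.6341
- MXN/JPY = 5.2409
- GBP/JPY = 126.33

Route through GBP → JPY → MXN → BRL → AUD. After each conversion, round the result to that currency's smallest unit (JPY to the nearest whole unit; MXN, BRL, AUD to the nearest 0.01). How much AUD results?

AUD 646,501.25

GBP 390,000.00 × 126.33 = JPY 49,268,700
JPY 49,268,700 ÷ 5.2409 = MXN 9,400,809.02
MXN 9,400,809.02 × 0.24992 = BRL 2,349,450.19
BRL 2,349,450.19 ÷ 3.6341 = AUD 646,501.25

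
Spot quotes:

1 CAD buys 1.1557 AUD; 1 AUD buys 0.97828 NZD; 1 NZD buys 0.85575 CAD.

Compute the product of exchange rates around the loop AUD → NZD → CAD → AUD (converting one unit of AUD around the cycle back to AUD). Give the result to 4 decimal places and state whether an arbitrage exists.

0.9675 (arbitrage exists)

Around AUD → NZD → CAD → AUD: 1 × 0.97828 × 0.85575 × 1.1557 = 0.967509
Product < 1; profitable direction is AUD → CAD → NZD → AUD.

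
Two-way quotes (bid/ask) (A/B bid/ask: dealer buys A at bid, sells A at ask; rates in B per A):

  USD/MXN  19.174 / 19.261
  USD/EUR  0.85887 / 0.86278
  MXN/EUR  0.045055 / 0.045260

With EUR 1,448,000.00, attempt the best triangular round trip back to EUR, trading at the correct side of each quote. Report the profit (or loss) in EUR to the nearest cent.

Best loop EUR → USD → MXN → EUR:
EUR 1,448,000.00 ÷ 0.86278 (buy USD at ask) = USD 1,678,295.74
USD 1,678,295.74 × 19.174 (sell USD at bid) = MXN 32,179,642.55
MXN 32,179,642.55 × 0.045055 (sell MXN at bid) = EUR 1,449,853.80

Net profit: EUR 1,853.80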